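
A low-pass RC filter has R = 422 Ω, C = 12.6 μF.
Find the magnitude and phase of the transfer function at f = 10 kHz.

Step 1 — Angular frequency: ω = 2π·1e+04 = 6.283e+04 rad/s.
Step 2 — Transfer function: H(jω) = 1/(1 + jωRC).
Step 3 — Denominator: 1 + jωRC = 1 + j·6.283e+04·422·1.26e-05 = 1 + j334.1.
Step 4 — H = 8.959e-06 - j0.002993.
Step 5 — Magnitude: |H| = 0.002993 (-50.5 dB); phase: φ = -89.8°.

|H| = 0.002993 (-50.5 dB), φ = -89.8°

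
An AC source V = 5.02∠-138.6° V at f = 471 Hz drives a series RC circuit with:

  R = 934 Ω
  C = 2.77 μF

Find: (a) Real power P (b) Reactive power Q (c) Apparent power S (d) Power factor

Step 1 — Angular frequency: ω = 2π·f = 2π·471 = 2959 rad/s.
Step 2 — Component impedances:
  R: Z = R = 934 Ω
  C: Z = 1/(jωC) = -j/(ω·C) = 0 - j122 Ω
Step 3 — Series combination: Z_total = R + C = 934 - j122 Ω = 941.9∠-7.4° Ω.
Step 4 — Source phasor: V = 5.02∠-138.6° V = -3.766 - j3.32 V.
Step 5 — Current: I = V / Z = -0.003508 - j0.004012 A = 0.005329∠-131.2° A.
Step 6 — Complex power: S = V·I* = 0.02653 - j0.003465 VA.
Step 7 — Real power: P = Re(S) = 0.02653 W.
Step 8 — Reactive power: Q = Im(S) = -0.003465 VAR.
Step 9 — Apparent power: |S| = 0.02675 VA.
Step 10 — Power factor: PF = P/|S| = 0.9916 (leading).

(a) P = 0.02653 W  (b) Q = -0.003465 VAR  (c) S = 0.02675 VA  (d) PF = 0.9916 (leading)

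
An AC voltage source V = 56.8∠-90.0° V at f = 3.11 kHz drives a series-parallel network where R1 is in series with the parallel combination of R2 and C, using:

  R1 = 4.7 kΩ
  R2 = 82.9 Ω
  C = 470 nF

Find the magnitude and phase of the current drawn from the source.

Step 1 — Angular frequency: ω = 2π·f = 2π·3110 = 1.954e+04 rad/s.
Step 2 — Component impedances:
  R1: Z = R = 4700 Ω
  R2: Z = R = 82.9 Ω
  C: Z = 1/(jωC) = -j/(ω·C) = 0 - j108.9 Ω
Step 3 — Parallel branch: R2 || C = 1/(1/R2 + 1/C) = 52.48 - j39.96 Ω.
Step 4 — Series with R1: Z_total = R1 + (R2 || C) = 4752 - j39.96 Ω = 4753∠-0.5° Ω.
Step 5 — Source phasor: V = 56.8∠-90.0° V = 0 - j56.8 V.
Step 6 — Ohm's law: I = V / Z_total = (0 - j56.8) / (4752 - j39.96) = 0.0001005 - j0.01195 A.
Step 7 — Convert to polar: |I| = 0.01195 A, ∠I = -89.5°.

I = 0.01195∠-89.5° A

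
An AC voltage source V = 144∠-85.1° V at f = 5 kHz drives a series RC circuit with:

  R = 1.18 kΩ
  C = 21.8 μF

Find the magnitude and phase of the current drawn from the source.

Step 1 — Angular frequency: ω = 2π·f = 2π·5000 = 3.142e+04 rad/s.
Step 2 — Component impedances:
  R: Z = R = 1180 Ω
  C: Z = 1/(jωC) = -j/(ω·C) = 0 - j1.46 Ω
Step 3 — Series combination: Z_total = R + C = 1180 - j1.46 Ω = 1180∠-0.1° Ω.
Step 4 — Source phasor: V = 144∠-85.1° V = 12.3 - j143.5 V.
Step 5 — Ohm's law: I = V / Z_total = (12.3 - j143.5) / (1180 - j1.46) = 0.01057 - j0.1216 A.
Step 6 — Convert to polar: |I| = 0.122 A, ∠I = -85.0°.

I = 0.122∠-85.0° A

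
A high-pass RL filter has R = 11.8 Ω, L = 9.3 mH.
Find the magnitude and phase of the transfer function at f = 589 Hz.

Step 1 — Angular frequency: ω = 2π·589 = 3701 rad/s.
Step 2 — Transfer function: H(jω) = jωL/(R + jωL).
Step 3 — Numerator jωL = j·34.42; denominator R + jωL = 11.8 + j34.42.
Step 4 — H = 0.8948 + j0.3068.
Step 5 — Magnitude: |H| = 0.9459 (-0.5 dB); phase: φ = 18.9°.

|H| = 0.9459 (-0.5 dB), φ = 18.9°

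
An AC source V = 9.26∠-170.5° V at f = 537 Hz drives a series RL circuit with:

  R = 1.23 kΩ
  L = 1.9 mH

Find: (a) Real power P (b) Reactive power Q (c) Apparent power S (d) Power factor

Step 1 — Angular frequency: ω = 2π·f = 2π·537 = 3374 rad/s.
Step 2 — Component impedances:
  R: Z = R = 1230 Ω
  L: Z = jωL = j·3374·0.0019 = 0 + j6.411 Ω
Step 3 — Series combination: Z_total = R + L = 1230 + j6.411 Ω = 1230∠0.3° Ω.
Step 4 — Source phasor: V = 9.26∠-170.5° V = -9.133 - j1.528 V.
Step 5 — Current: I = V / Z = -0.007431 - j0.001204 A = 0.007528∠-170.8° A.
Step 6 — Complex power: S = V·I* = 0.06971 + j0.0003633 VA.
Step 7 — Real power: P = Re(S) = 0.06971 W.
Step 8 — Reactive power: Q = Im(S) = 0.0003633 VAR.
Step 9 — Apparent power: |S| = 0.06971 VA.
Step 10 — Power factor: PF = P/|S| = 1 (lagging).

(a) P = 0.06971 W  (b) Q = 0.0003633 VAR  (c) S = 0.06971 VA  (d) PF = 1 (lagging)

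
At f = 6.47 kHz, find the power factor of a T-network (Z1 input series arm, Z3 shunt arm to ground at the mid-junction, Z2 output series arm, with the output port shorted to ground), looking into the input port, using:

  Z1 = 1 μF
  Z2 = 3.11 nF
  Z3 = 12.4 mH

Step 1 — Angular frequency: ω = 2π·f = 2π·6470 = 4.065e+04 rad/s.
Step 2 — Component impedances:
  Z1: Z = 1/(jωC) = -j/(ω·C) = 0 - j24.6 Ω
  Z2: Z = 1/(jωC) = -j/(ω·C) = 0 - j7910 Ω
  Z3: Z = jωL = j·4.065e+04·0.0124 = 0 + j504.1 Ω
Step 3 — With the output port shorted to ground, the output series arm Z2 runs from the junction to ground; the shunt arm Z3 also runs from the junction to ground. They appear in parallel: Z3 || Z2 = 0 + j538.4 Ω.
Step 4 — Series with input arm Z1: Z_in = Z1 + (Z3 || Z2) = 0 + j513.8 Ω = 513.8∠90.0° Ω.
Step 5 — Power factor: PF = cos(φ) = Re(Z)/|Z| = 0/513.8 = 0.
Step 6 — Type: Im(Z) = 513.8 ⇒ lagging (phase φ = 90.0°).

PF = 0 (lagging, φ = 90.0°)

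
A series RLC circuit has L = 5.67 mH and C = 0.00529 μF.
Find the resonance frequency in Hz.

Step 1 — Resonance condition Im(Z)=0 gives ω₀ = 1/√(LC).
Step 2 — ω₀ = 1/√(0.00567·5.29e-09) = 1.826e+05 rad/s.
Step 3 — f₀ = ω₀/(2π) = 2.906e+04 Hz.

f₀ = 2.906e+04 Hz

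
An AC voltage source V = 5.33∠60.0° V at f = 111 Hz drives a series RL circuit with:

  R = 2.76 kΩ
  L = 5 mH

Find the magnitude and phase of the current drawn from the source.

Step 1 — Angular frequency: ω = 2π·f = 2π·111 = 697.4 rad/s.
Step 2 — Component impedances:
  R: Z = R = 2760 Ω
  L: Z = jωL = j·697.4·0.005 = 0 + j3.487 Ω
Step 3 — Series combination: Z_total = R + L = 2760 + j3.487 Ω = 2760∠0.1° Ω.
Step 4 — Source phasor: V = 5.33∠60.0° V = 2.665 + j4.616 V.
Step 5 — Ohm's law: I = V / Z_total = (2.665 + j4.616) / (2760 + j3.487) = 0.0009677 + j0.001671 A.
Step 6 — Convert to polar: |I| = 0.001931 A, ∠I = 59.9°.

I = 0.001931∠59.9° A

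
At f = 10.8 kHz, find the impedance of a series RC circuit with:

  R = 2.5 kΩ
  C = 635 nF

Step 1 — Angular frequency: ω = 2π·f = 2π·1.08e+04 = 6.786e+04 rad/s.
Step 2 — Component impedances:
  R: Z = R = 2500 Ω
  C: Z = 1/(jωC) = -j/(ω·C) = 0 - j23.21 Ω
Step 3 — Series combination: Z_total = R + C = 2500 - j23.21 Ω = 2500∠-0.5° Ω.

Z = 2500 - j23.21 Ω = 2500∠-0.5° Ω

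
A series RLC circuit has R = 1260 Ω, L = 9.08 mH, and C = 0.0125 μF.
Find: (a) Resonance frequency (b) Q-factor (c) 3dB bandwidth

Step 1 — Resonance condition Im(Z)=0 gives ω₀ = 1/√(LC).
Step 2 — ω₀ = 1/√(0.00908·1.25e-08) = 9.386e+04 rad/s.
Step 3 — f₀ = ω₀/(2π) = 1.494e+04 Hz.
Step 4 — Series Q: Q = ω₀L/R = 9.386e+04·0.00908/1260 = 0.6764.
Step 5 — 3dB bandwidth: Δω = ω₀/Q = 1.388e+05 rad/s; BW = Δω/(2π) = 2.209e+04 Hz.

(a) f₀ = 1.494e+04 Hz  (b) Q = 0.6764  (c) BW = 2.209e+04 Hz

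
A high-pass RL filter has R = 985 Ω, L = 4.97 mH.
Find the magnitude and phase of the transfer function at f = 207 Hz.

Step 1 — Angular frequency: ω = 2π·207 = 1301 rad/s.
Step 2 — Transfer function: H(jω) = jωL/(R + jωL).
Step 3 — Numerator jωL = j·6.464; denominator R + jωL = 985 + j6.464.
Step 4 — H = 4.306e-05 + j0.006562.
Step 5 — Magnitude: |H| = 0.006562 (-43.7 dB); phase: φ = 89.6°.

|H| = 0.006562 (-43.7 dB), φ = 89.6°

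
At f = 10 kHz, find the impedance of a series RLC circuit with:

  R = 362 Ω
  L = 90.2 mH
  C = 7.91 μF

Step 1 — Angular frequency: ω = 2π·f = 2π·1e+04 = 6.283e+04 rad/s.
Step 2 — Component impedances:
  R: Z = R = 362 Ω
  L: Z = jωL = j·6.283e+04·0.0902 = 0 + j5667 Ω
  C: Z = 1/(jωC) = -j/(ω·C) = 0 - j2.012 Ω
Step 3 — Series combination: Z_total = R + L + C = 362 + j5665 Ω = 5677∠86.3° Ω.

Z = 362 + j5665 Ω = 5677∠86.3° Ω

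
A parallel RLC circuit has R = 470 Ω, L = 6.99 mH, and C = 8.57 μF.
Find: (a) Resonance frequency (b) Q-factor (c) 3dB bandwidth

Step 1 — Resonance: ω₀ = 1/√(LC) = 1/√(0.00699·8.57e-06) = 4086 rad/s.
Step 2 — f₀ = ω₀/(2π) = 650.3 Hz.
Step 3 — Parallel Q: Q = R/(ω₀L) = 470/(4086·0.00699) = 16.46.
Step 4 — Bandwidth: Δω = ω₀/Q = 248.3 rad/s; BW = Δω/(2π) = 39.51 Hz.

(a) f₀ = 650.3 Hz  (b) Q = 16.46  (c) BW = 39.51 Hz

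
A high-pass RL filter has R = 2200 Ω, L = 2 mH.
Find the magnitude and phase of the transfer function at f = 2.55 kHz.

Step 1 — Angular frequency: ω = 2π·2550 = 1.602e+04 rad/s.
Step 2 — Transfer function: H(jω) = jωL/(R + jωL).
Step 3 — Numerator jωL = j·32.04; denominator R + jωL = 2200 + j32.04.
Step 4 — H = 0.0002121 + j0.01456.
Step 5 — Magnitude: |H| = 0.01456 (-36.7 dB); phase: φ = 89.2°.

|H| = 0.01456 (-36.7 dB), φ = 89.2°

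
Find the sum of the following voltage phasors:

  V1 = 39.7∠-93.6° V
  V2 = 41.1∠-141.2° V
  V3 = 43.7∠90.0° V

Step 1 — Convert each phasor to rectangular form:
  V1 = 39.7·(cos(-93.6°) + j·sin(-93.6°)) = -2.493 - j39.62 V
  V2 = 41.1·(cos(-141.2°) + j·sin(-141.2°)) = -32.03 - j25.75 V
  V3 = 43.7·(cos(90.0°) + j·sin(90.0°)) = 0 + j43.7 V
Step 2 — Sum components: V_total = -34.52 - j21.68 V.
Step 3 — Convert to polar: |V_total| = 40.76 V, ∠V_total = -147.9°.

V_total = 40.76∠-147.9° V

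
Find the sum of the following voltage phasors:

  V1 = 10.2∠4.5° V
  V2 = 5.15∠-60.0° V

Step 1 — Convert each phasor to rectangular form:
  V1 = 10.2·(cos(4.5°) + j·sin(4.5°)) = 10.17 + j0.8003 V
  V2 = 5.15·(cos(-60.0°) + j·sin(-60.0°)) = 2.575 - j4.46 V
Step 2 — Sum components: V_total = 12.74 - j3.66 V.
Step 3 — Convert to polar: |V_total| = 13.26 V, ∠V_total = -16.0°.

V_total = 13.26∠-16.0° V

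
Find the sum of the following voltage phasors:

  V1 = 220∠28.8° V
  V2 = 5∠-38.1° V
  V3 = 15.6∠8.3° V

Step 1 — Convert each phasor to rectangular form:
  V1 = 220·(cos(28.8°) + j·sin(28.8°)) = 192.8 + j106 V
  V2 = 5·(cos(-38.1°) + j·sin(-38.1°)) = 3.935 - j3.085 V
  V3 = 15.6·(cos(8.3°) + j·sin(8.3°)) = 15.44 + j2.252 V
Step 2 — Sum components: V_total = 212.2 + j105.2 V.
Step 3 — Convert to polar: |V_total| = 236.8 V, ∠V_total = 26.4°.

V_total = 236.8∠26.4° V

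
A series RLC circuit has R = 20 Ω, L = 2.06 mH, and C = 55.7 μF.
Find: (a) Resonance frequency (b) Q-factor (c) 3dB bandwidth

Step 1 — Resonance: ω₀ = 1/√(LC) = 1/√(0.00206·5.57e-05) = 2952 rad/s.
Step 2 — f₀ = ω₀/(2π) = 469.8 Hz.
Step 3 — Series Q: Q = ω₀L/R = 2952·0.00206/20 = 0.3041.
Step 4 — Bandwidth: Δω = ω₀/Q = 9709 rad/s; BW = Δω/(2π) = 1545 Hz.

(a) f₀ = 469.8 Hz  (b) Q = 0.3041  (c) BW = 1545 Hz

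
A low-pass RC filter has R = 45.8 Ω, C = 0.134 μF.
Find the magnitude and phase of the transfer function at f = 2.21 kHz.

Step 1 — Angular frequency: ω = 2π·2210 = 1.389e+04 rad/s.
Step 2 — Transfer function: H(jω) = 1/(1 + jωRC).
Step 3 — Denominator: 1 + jωRC = 1 + j·1.389e+04·45.8·1.34e-07 = 1 + j0.08522.
Step 4 — H = 0.9928 - j0.08461.
Step 5 — Magnitude: |H| = 0.9964 (-0.0 dB); phase: φ = -4.9°.

|H| = 0.9964 (-0.0 dB), φ = -4.9°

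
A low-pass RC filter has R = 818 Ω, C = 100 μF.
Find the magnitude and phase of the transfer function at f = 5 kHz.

Step 1 — Angular frequency: ω = 2π·5000 = 3.142e+04 rad/s.
Step 2 — Transfer function: H(jω) = 1/(1 + jωRC).
Step 3 — Denominator: 1 + jωRC = 1 + j·3.142e+04·818·0.0001 = 1 + j2570.
Step 4 — H = 1.514e-07 - j0.0003891.
Step 5 — Magnitude: |H| = 0.0003891 (-68.2 dB); phase: φ = -90.0°.

|H| = 0.0003891 (-68.2 dB), φ = -90.0°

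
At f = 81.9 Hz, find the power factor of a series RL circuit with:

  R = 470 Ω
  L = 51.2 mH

Step 1 — Angular frequency: ω = 2π·f = 2π·81.9 = 514.6 rad/s.
Step 2 — Component impedances:
  R: Z = R = 470 Ω
  L: Z = jωL = j·514.6·0.0512 = 0 + j26.35 Ω
Step 3 — Series combination: Z_total = R + L = 470 + j26.35 Ω = 470.7∠3.2° Ω.
Step 4 — Power factor: PF = cos(φ) = Re(Z)/|Z| = 470/470.74 = 0.9984.
Step 5 — Type: Im(Z) = 26.35 ⇒ lagging (phase φ = 3.2°).

PF = 0.9984 (lagging, φ = 3.2°)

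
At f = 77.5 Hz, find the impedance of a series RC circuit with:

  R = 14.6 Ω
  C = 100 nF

Step 1 — Angular frequency: ω = 2π·f = 2π·77.5 = 486.9 rad/s.
Step 2 — Component impedances:
  R: Z = R = 14.6 Ω
  C: Z = 1/(jωC) = -j/(ω·C) = 0 - j2.054e+04 Ω
Step 3 — Series combination: Z_total = R + C = 14.6 - j2.054e+04 Ω = 2.054e+04∠-90.0° Ω.

Z = 14.6 - j2.054e+04 Ω = 2.054e+04∠-90.0° Ω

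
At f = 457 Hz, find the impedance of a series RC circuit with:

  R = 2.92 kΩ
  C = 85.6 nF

Step 1 — Angular frequency: ω = 2π·f = 2π·457 = 2871 rad/s.
Step 2 — Component impedances:
  R: Z = R = 2920 Ω
  C: Z = 1/(jωC) = -j/(ω·C) = 0 - j4068 Ω
Step 3 — Series combination: Z_total = R + C = 2920 - j4068 Ω = 5008∠-54.3° Ω.

Z = 2920 - j4068 Ω = 5008∠-54.3° Ω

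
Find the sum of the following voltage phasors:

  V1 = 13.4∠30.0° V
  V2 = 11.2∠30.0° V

Step 1 — Convert each phasor to rectangular form:
  V1 = 13.4·(cos(30.0°) + j·sin(30.0°)) = 11.6 + j6.7 V
  V2 = 11.2·(cos(30.0°) + j·sin(30.0°)) = 9.699 + j5.6 V
Step 2 — Sum components: V_total = 21.3 + j12.3 V.
Step 3 — Convert to polar: |V_total| = 24.6 V, ∠V_total = 30.0°.

V_total = 24.6∠30.0° V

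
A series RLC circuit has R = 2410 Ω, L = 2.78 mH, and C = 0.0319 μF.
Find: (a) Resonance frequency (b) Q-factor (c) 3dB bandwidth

Step 1 — Resonance: ω₀ = 1/√(LC) = 1/√(0.00278·3.19e-08) = 1.062e+05 rad/s.
Step 2 — f₀ = ω₀/(2π) = 1.69e+04 Hz.
Step 3 — Series Q: Q = ω₀L/R = 1.062e+05·0.00278/2410 = 0.1225.
Step 4 — Bandwidth: Δω = ω₀/Q = 8.669e+05 rad/s; BW = Δω/(2π) = 1.38e+05 Hz.

(a) f₀ = 1.69e+04 Hz  (b) Q = 0.1225  (c) BW = 1.38e+05 Hz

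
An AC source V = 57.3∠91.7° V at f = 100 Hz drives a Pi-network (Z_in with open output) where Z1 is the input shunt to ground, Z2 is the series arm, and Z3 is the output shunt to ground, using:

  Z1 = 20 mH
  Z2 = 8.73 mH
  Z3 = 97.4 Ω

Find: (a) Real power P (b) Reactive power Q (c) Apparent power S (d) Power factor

Step 1 — Angular frequency: ω = 2π·f = 2π·100 = 628.3 rad/s.
Step 2 — Component impedances:
  Z1: Z = jωL = j·628.3·0.02 = 0 + j12.57 Ω
  Z2: Z = jωL = j·628.3·0.00873 = 0 + j5.485 Ω
  Z3: Z = R = 97.4 Ω
Step 3 — With open output, the series arm Z2 and the output shunt Z3 appear in series to ground: Z2 + Z3 = 97.4 + j5.485 Ω.
Step 4 — Parallel with input shunt Z1: Z_in = Z1 || (Z2 + Z3) = 1.567 + j12.28 Ω = 12.38∠82.7° Ω.
Step 5 — Source phasor: V = 57.3∠91.7° V = -1.7 + j57.27 V.
Step 6 — Current: I = V / Z = 4.573 + j0.7224 A = 4.63∠9.0° A.
Step 7 — Complex power: S = V·I* = 33.6 + j263.2 VA.
Step 8 — Real power: P = Re(S) = 33.6 W.
Step 9 — Reactive power: Q = Im(S) = 263.2 VAR.
Step 10 — Apparent power: |S| = 265.3 VA.
Step 11 — Power factor: PF = P/|S| = 0.1267 (lagging).

(a) P = 33.6 W  (b) Q = 263.2 VAR  (c) S = 265.3 VA  (d) PF = 0.1267 (lagging)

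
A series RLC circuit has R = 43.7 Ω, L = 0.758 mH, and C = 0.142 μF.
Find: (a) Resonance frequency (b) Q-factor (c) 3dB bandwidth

Step 1 — Resonance: ω₀ = 1/√(LC) = 1/√(0.000758·1.42e-07) = 9.639e+04 rad/s.
Step 2 — f₀ = ω₀/(2π) = 1.534e+04 Hz.
Step 3 — Series Q: Q = ω₀L/R = 9.639e+04·0.000758/43.7 = 1.672.
Step 4 — Bandwidth: Δω = ω₀/Q = 5.765e+04 rad/s; BW = Δω/(2π) = 9176 Hz.

(a) f₀ = 1.534e+04 Hz  (b) Q = 1.672  (c) BW = 9176 Hz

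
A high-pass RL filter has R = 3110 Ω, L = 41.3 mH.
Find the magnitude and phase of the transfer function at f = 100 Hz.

Step 1 — Angular frequency: ω = 2π·100 = 628.3 rad/s.
Step 2 — Transfer function: H(jω) = jωL/(R + jωL).
Step 3 — Numerator jωL = j·25.95; denominator R + jωL = 3110 + j25.95.
Step 4 — H = 6.962e-05 + j0.008343.
Step 5 — Magnitude: |H| = 0.008344 (-41.6 dB); phase: φ = 89.5°.

|H| = 0.008344 (-41.6 dB), φ = 89.5°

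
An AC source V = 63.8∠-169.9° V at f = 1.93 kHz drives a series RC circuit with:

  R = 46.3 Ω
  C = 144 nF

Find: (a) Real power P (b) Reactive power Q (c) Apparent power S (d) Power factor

Step 1 — Angular frequency: ω = 2π·f = 2π·1930 = 1.213e+04 rad/s.
Step 2 — Component impedances:
  R: Z = R = 46.3 Ω
  C: Z = 1/(jωC) = -j/(ω·C) = 0 - j572.7 Ω
Step 3 — Series combination: Z_total = R + C = 46.3 - j572.7 Ω = 574.5∠-85.4° Ω.
Step 4 — Source phasor: V = 63.8∠-169.9° V = -62.81 - j11.19 V.
Step 5 — Current: I = V / Z = 0.0106 - j0.1105 A = 0.111∠-84.5° A.
Step 6 — Complex power: S = V·I* = 0.5709 - j7.062 VA.
Step 7 — Real power: P = Re(S) = 0.5709 W.
Step 8 — Reactive power: Q = Im(S) = -7.062 VAR.
Step 9 — Apparent power: |S| = 7.085 VA.
Step 10 — Power factor: PF = P/|S| = 0.08059 (leading).

(a) P = 0.5709 W  (b) Q = -7.062 VAR  (c) S = 7.085 VA  (d) PF = 0.08059 (leading)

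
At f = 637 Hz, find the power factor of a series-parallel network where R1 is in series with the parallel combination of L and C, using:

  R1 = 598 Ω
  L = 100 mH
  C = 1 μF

Step 1 — Angular frequency: ω = 2π·f = 2π·637 = 4002 rad/s.
Step 2 — Component impedances:
  R1: Z = R = 598 Ω
  L: Z = jωL = j·4002·0.1 = 0 + j400.2 Ω
  C: Z = 1/(jωC) = -j/(ω·C) = 0 - j249.9 Ω
Step 3 — Parallel branch: L || C = 1/(1/L + 1/C) = 0 - j664.9 Ω.
Step 4 — Series with R1: Z_total = R1 + (L || C) = 598 - j664.9 Ω = 894.3∠-48.0° Ω.
Step 5 — Power factor: PF = cos(φ) = Re(Z)/|Z| = 598/894.3 = 0.6687.
Step 6 — Type: Im(Z) = -664.9 ⇒ leading (phase φ = -48.0°).

PF = 0.6687 (leading, φ = -48.0°)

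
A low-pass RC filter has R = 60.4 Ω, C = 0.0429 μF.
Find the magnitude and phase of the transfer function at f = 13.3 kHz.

Step 1 — Angular frequency: ω = 2π·1.33e+04 = 8.357e+04 rad/s.
Step 2 — Transfer function: H(jω) = 1/(1 + jωRC).
Step 3 — Denominator: 1 + jωRC = 1 + j·8.357e+04·60.4·4.29e-08 = 1 + j0.2165.
Step 4 — H = 0.9552 - j0.2068.
Step 5 — Magnitude: |H| = 0.9774 (-0.2 dB); phase: φ = -12.2°.

|H| = 0.9774 (-0.2 dB), φ = -12.2°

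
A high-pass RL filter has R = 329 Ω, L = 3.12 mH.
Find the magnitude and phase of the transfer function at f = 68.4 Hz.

Step 1 — Angular frequency: ω = 2π·68.4 = 429.8 rad/s.
Step 2 — Transfer function: H(jω) = jωL/(R + jωL).
Step 3 — Numerator jωL = j·1.341; denominator R + jωL = 329 + j1.341.
Step 4 — H = 1.661e-05 + j0.004076.
Step 5 — Magnitude: |H| = 0.004076 (-47.8 dB); phase: φ = 89.8°.

|H| = 0.004076 (-47.8 dB), φ = 89.8°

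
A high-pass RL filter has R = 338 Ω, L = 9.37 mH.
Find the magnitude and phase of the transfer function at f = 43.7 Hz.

Step 1 — Angular frequency: ω = 2π·43.7 = 274.6 rad/s.
Step 2 — Transfer function: H(jω) = jωL/(R + jωL).
Step 3 — Numerator jωL = j·2.573; denominator R + jωL = 338 + j2.573.
Step 4 — H = 5.794e-05 + j0.007611.
Step 5 — Magnitude: |H| = 0.007612 (-42.4 dB); phase: φ = 89.6°.

|H| = 0.007612 (-42.4 dB), φ = 89.6°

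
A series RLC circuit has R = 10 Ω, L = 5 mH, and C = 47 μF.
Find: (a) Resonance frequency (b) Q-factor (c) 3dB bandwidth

Step 1 — Resonance condition Im(Z)=0 gives ω₀ = 1/√(LC).
Step 2 — ω₀ = 1/√(0.005·4.7e-05) = 2063 rad/s.
Step 3 — f₀ = ω₀/(2π) = 328.3 Hz.
Step 4 — Series Q: Q = ω₀L/R = 2063·0.005/10 = 1.031.
Step 5 — 3dB bandwidth: Δω = ω₀/Q = 2000 rad/s; BW = Δω/(2π) = 318.3 Hz.

(a) f₀ = 328.3 Hz  (b) Q = 1.031  (c) BW = 318.3 Hz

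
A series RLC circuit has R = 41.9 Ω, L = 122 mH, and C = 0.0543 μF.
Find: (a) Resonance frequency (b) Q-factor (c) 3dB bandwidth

Step 1 — Resonance: ω₀ = 1/√(LC) = 1/√(0.122·5.43e-08) = 1.229e+04 rad/s.
Step 2 — f₀ = ω₀/(2π) = 1955 Hz.
Step 3 — Series Q: Q = ω₀L/R = 1.229e+04·0.122/41.9 = 35.77.
Step 4 — Bandwidth: Δω = ω₀/Q = 343.4 rad/s; BW = Δω/(2π) = 54.66 Hz.

(a) f₀ = 1955 Hz  (b) Q = 35.77  (c) BW = 54.66 Hz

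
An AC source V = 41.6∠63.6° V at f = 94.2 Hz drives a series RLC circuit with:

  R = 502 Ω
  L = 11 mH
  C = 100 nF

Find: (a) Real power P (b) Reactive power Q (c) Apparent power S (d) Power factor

Step 1 — Angular frequency: ω = 2π·f = 2π·94.2 = 591.9 rad/s.
Step 2 — Component impedances:
  R: Z = R = 502 Ω
  L: Z = jωL = j·591.9·0.011 = 0 + j6.511 Ω
  C: Z = 1/(jωC) = -j/(ω·C) = 0 - j1.69e+04 Ω
Step 3 — Series combination: Z_total = R + L + C = 502 - j1.689e+04 Ω = 1.69e+04∠-88.3° Ω.
Step 4 — Source phasor: V = 41.6∠63.6° V = 18.5 + j37.26 V.
Step 5 — Current: I = V / Z = -0.002172 + j0.00116 A = 0.002462∠151.9° A.
Step 6 — Complex power: S = V·I* = 0.003043 - j0.1024 VA.
Step 7 — Real power: P = Re(S) = 0.003043 W.
Step 8 — Reactive power: Q = Im(S) = -0.1024 VAR.
Step 9 — Apparent power: |S| = 0.1024 VA.
Step 10 — Power factor: PF = P/|S| = 0.02971 (leading).

(a) P = 0.003043 W  (b) Q = -0.1024 VAR  (c) S = 0.1024 VA  (d) PF = 0.02971 (leading)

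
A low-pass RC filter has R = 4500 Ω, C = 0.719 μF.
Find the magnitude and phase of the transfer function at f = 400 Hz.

Step 1 — Angular frequency: ω = 2π·400 = 2513 rad/s.
Step 2 — Transfer function: H(jω) = 1/(1 + jωRC).
Step 3 — Denominator: 1 + jωRC = 1 + j·2513·4500·7.19e-07 = 1 + j8.132.
Step 4 — H = 0.0149 - j0.1211.
Step 5 — Magnitude: |H| = 0.1221 (-18.3 dB); phase: φ = -83.0°.

|H| = 0.1221 (-18.3 dB), φ = -83.0°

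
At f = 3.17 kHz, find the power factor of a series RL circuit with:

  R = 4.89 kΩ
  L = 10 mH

Step 1 — Angular frequency: ω = 2π·f = 2π·3170 = 1.992e+04 rad/s.
Step 2 — Component impedances:
  R: Z = R = 4890 Ω
  L: Z = jωL = j·1.992e+04·0.01 = 0 + j199.2 Ω
Step 3 — Series combination: Z_total = R + L = 4890 + j199.2 Ω = 4894∠2.3° Ω.
Step 4 — Power factor: PF = cos(φ) = Re(Z)/|Z| = 4890/4894 = 0.9992.
Step 5 — Type: Im(Z) = 199.2 ⇒ lagging (phase φ = 2.3°).

PF = 0.9992 (lagging, φ = 2.3°)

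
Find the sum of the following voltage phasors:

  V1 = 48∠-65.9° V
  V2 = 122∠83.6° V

Step 1 — Convert each phasor to rectangular form:
  V1 = 48·(cos(-65.9°) + j·sin(-65.9°)) = 19.6 - j43.82 V
  V2 = 122·(cos(83.6°) + j·sin(83.6°)) = 13.6 + j121.2 V
Step 2 — Sum components: V_total = 33.2 + j77.42 V.
Step 3 — Convert to polar: |V_total| = 84.24 V, ∠V_total = 66.8°.

V_total = 84.24∠66.8° V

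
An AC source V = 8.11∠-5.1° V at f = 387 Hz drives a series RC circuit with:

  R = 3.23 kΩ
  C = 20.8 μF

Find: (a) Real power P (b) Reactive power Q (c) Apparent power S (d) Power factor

Step 1 — Angular frequency: ω = 2π·f = 2π·387 = 2432 rad/s.
Step 2 — Component impedances:
  R: Z = R = 3230 Ω
  C: Z = 1/(jωC) = -j/(ω·C) = 0 - j19.77 Ω
Step 3 — Series combination: Z_total = R + C = 3230 - j19.77 Ω = 3230∠-0.4° Ω.
Step 4 — Source phasor: V = 8.11∠-5.1° V = 8.078 - j0.7209 V.
Step 5 — Current: I = V / Z = 0.002502 - j0.0002079 A = 0.002511∠-4.7° A.
Step 6 — Complex power: S = V·I* = 0.02036 - j0.0001246 VA.
Step 7 — Real power: P = Re(S) = 0.02036 W.
Step 8 — Reactive power: Q = Im(S) = -0.0001246 VAR.
Step 9 — Apparent power: |S| = 0.02036 VA.
Step 10 — Power factor: PF = P/|S| = 1 (leading).

(a) P = 0.02036 W  (b) Q = -0.0001246 VAR  (c) S = 0.02036 VA  (d) PF = 1 (leading)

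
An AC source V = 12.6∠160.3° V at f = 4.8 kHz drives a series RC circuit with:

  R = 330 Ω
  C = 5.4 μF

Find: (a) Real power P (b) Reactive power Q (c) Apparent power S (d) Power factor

Step 1 — Angular frequency: ω = 2π·f = 2π·4800 = 3.016e+04 rad/s.
Step 2 — Component impedances:
  R: Z = R = 330 Ω
  C: Z = 1/(jωC) = -j/(ω·C) = 0 - j6.14 Ω
Step 3 — Series combination: Z_total = R + C = 330 - j6.14 Ω = 330.1∠-1.1° Ω.
Step 4 — Source phasor: V = 12.6∠160.3° V = -11.86 + j4.247 V.
Step 5 — Current: I = V / Z = -0.03617 + j0.0122 A = 0.03818∠161.4° A.
Step 6 — Complex power: S = V·I* = 0.4809 - j0.008948 VA.
Step 7 — Real power: P = Re(S) = 0.4809 W.
Step 8 — Reactive power: Q = Im(S) = -0.008948 VAR.
Step 9 — Apparent power: |S| = 0.481 VA.
Step 10 — Power factor: PF = P/|S| = 0.9998 (leading).

(a) P = 0.4809 W  (b) Q = -0.008948 VAR  (c) S = 0.481 VA  (d) PF = 0.9998 (leading)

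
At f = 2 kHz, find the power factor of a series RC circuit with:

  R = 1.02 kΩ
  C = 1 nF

Step 1 — Angular frequency: ω = 2π·f = 2π·2000 = 1.257e+04 rad/s.
Step 2 — Component impedances:
  R: Z = R = 1020 Ω
  C: Z = 1/(jωC) = -j/(ω·C) = 0 - j7.958e+04 Ω
Step 3 — Series combination: Z_total = R + C = 1020 - j7.958e+04 Ω = 7.958e+04∠-89.3° Ω.
Step 4 — Power factor: PF = cos(φ) = Re(Z)/|Z| = 1020/7.958e+04 = 0.01282.
Step 5 — Type: Im(Z) = -7.958e+04 ⇒ leading (phase φ = -89.3°).

PF = 0.01282 (leading, φ = -89.3°)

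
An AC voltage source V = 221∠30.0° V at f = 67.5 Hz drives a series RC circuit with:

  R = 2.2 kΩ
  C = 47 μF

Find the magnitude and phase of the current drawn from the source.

Step 1 — Angular frequency: ω = 2π·f = 2π·67.5 = 424.1 rad/s.
Step 2 — Component impedances:
  R: Z = R = 2200 Ω
  C: Z = 1/(jωC) = -j/(ω·C) = 0 - j50.17 Ω
Step 3 — Series combination: Z_total = R + C = 2200 - j50.17 Ω = 2201∠-1.3° Ω.
Step 4 — Source phasor: V = 221∠30.0° V = 191.4 + j110.5 V.
Step 5 — Ohm's law: I = V / Z_total = (191.4 + j110.5) / (2200 - j50.17) = 0.08581 + j0.05218 A.
Step 6 — Convert to polar: |I| = 0.1004 A, ∠I = 31.3°.

I = 0.1004∠31.3° A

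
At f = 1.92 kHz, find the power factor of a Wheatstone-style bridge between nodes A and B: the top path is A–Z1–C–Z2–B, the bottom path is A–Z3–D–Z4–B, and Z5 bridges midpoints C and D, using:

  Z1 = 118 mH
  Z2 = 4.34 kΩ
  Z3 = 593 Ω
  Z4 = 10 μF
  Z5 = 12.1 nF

Step 1 — Angular frequency: ω = 2π·f = 2π·1920 = 1.206e+04 rad/s.
Step 2 — Component impedances:
  Z1: Z = jωL = j·1.206e+04·0.118 = 0 + j1424 Ω
  Z2: Z = R = 4340 Ω
  Z3: Z = R = 593 Ω
  Z4: Z = 1/(jωC) = -j/(ω·C) = 0 - j8.289 Ω
  Z5: Z = 1/(jωC) = -j/(ω·C) = 0 - j6851 Ω
Step 3 — Bridge requires nodal analysis (the Z5 bridge couples midpoints C and D, so the two paths cannot be reduced to a simple series/parallel combination). Setting node B to ground and injecting 1 A at node A, the 3-node admittance system at A, C, D solves to V_A = Z_AB = 500.5 - j19.97 Ω = 500.9∠-2.3° Ω.
Step 4 — Power factor: PF = cos(φ) = Re(Z)/|Z| = 500.5/500.9 = 0.9992.
Step 5 — Type: Im(Z) = -19.97 ⇒ leading (phase φ = -2.3°).

PF = 0.9992 (leading, φ = -2.3°)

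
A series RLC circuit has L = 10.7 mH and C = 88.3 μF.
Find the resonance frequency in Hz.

Step 1 — Resonance condition Im(Z)=0 gives ω₀ = 1/√(LC).
Step 2 — ω₀ = 1/√(0.0107·8.83e-05) = 1029 rad/s.
Step 3 — f₀ = ω₀/(2π) = 163.7 Hz.

f₀ = 163.7 Hz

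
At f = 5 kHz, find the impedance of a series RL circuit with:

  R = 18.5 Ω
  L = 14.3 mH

Step 1 — Angular frequency: ω = 2π·f = 2π·5000 = 3.142e+04 rad/s.
Step 2 — Component impedances:
  R: Z = R = 18.5 Ω
  L: Z = jωL = j·3.142e+04·0.0143 = 0 + j449.2 Ω
Step 3 — Series combination: Z_total = R + L = 18.5 + j449.2 Ω = 449.6∠87.6° Ω.

Z = 18.5 + j449.2 Ω = 449.6∠87.6° Ω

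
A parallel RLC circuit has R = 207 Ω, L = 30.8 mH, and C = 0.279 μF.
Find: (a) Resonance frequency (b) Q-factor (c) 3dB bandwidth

Step 1 — Resonance: ω₀ = 1/√(LC) = 1/√(0.0308·2.79e-07) = 1.079e+04 rad/s.
Step 2 — f₀ = ω₀/(2π) = 1717 Hz.
Step 3 — Parallel Q: Q = R/(ω₀L) = 207/(1.079e+04·0.0308) = 0.623.
Step 4 — Bandwidth: Δω = ω₀/Q = 1.732e+04 rad/s; BW = Δω/(2π) = 2756 Hz.

(a) f₀ = 1717 Hz  (b) Q = 0.623  (c) BW = 2756 Hz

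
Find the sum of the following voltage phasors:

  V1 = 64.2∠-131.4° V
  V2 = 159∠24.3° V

Step 1 — Convert each phasor to rectangular form:
  V1 = 64.2·(cos(-131.4°) + j·sin(-131.4°)) = -42.46 - j48.16 V
  V2 = 159·(cos(24.3°) + j·sin(24.3°)) = 144.9 + j65.43 V
Step 2 — Sum components: V_total = 102.5 + j17.27 V.
Step 3 — Convert to polar: |V_total| = 103.9 V, ∠V_total = 9.6°.

V_total = 103.9∠9.6° V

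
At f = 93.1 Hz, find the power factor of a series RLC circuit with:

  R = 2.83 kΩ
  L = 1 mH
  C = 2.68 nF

Step 1 — Angular frequency: ω = 2π·f = 2π·93.1 = 585 rad/s.
Step 2 — Component impedances:
  R: Z = R = 2830 Ω
  L: Z = jωL = j·585·0.001 = 0 + j0.585 Ω
  C: Z = 1/(jωC) = -j/(ω·C) = 0 - j6.379e+05 Ω
Step 3 — Series combination: Z_total = R + L + C = 2830 - j6.379e+05 Ω = 6.379e+05∠-89.7° Ω.
Step 4 — Power factor: PF = cos(φ) = Re(Z)/|Z| = 2830/6.3788e+05 = 0.004437.
Step 5 — Type: Im(Z) = -6.379e+05 ⇒ leading (phase φ = -89.7°).

PF = 0.004437 (leading, φ = -89.7°)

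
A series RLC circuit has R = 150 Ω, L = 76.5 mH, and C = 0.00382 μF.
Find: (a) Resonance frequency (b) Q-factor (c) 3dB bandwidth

Step 1 — Resonance condition Im(Z)=0 gives ω₀ = 1/√(LC).
Step 2 — ω₀ = 1/√(0.0765·3.82e-09) = 5.85e+04 rad/s.
Step 3 — f₀ = ω₀/(2π) = 9310 Hz.
Step 4 — Series Q: Q = ω₀L/R = 5.85e+04·0.0765/150 = 29.83.
Step 5 — 3dB bandwidth: Δω = ω₀/Q = 1961 rad/s; BW = Δω/(2π) = 312.1 Hz.

(a) f₀ = 9310 Hz  (b) Q = 29.83  (c) BW = 312.1 Hz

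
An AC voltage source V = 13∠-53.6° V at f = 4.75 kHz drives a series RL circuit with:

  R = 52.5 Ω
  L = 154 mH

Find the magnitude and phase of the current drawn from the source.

Step 1 — Angular frequency: ω = 2π·f = 2π·4750 = 2.985e+04 rad/s.
Step 2 — Component impedances:
  R: Z = R = 52.5 Ω
  L: Z = jωL = j·2.985e+04·0.154 = 0 + j4596 Ω
Step 3 — Series combination: Z_total = R + L = 52.5 + j4596 Ω = 4596∠89.3° Ω.
Step 4 — Source phasor: V = 13∠-53.6° V = 7.714 - j10.46 V.
Step 5 — Ohm's law: I = V / Z_total = (7.714 - j10.46) / (52.5 + j4596) = -0.002257 - j0.001704 A.
Step 6 — Convert to polar: |I| = 0.002828 A, ∠I = -142.9°.

I = 0.002828∠-142.9° A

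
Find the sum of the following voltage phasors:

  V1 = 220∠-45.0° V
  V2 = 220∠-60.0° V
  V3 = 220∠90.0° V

Step 1 — Convert each phasor to rectangular form:
  V1 = 220·(cos(-45.0°) + j·sin(-45.0°)) = 155.6 - j155.6 V
  V2 = 220·(cos(-60.0°) + j·sin(-60.0°)) = 110 - j190.5 V
  V3 = 220·(cos(90.0°) + j·sin(90.0°)) = 0 + j220 V
Step 2 — Sum components: V_total = 265.6 - j126.1 V.
Step 3 — Convert to polar: |V_total| = 294 V, ∠V_total = -25.4°.

V_total = 294∠-25.4° V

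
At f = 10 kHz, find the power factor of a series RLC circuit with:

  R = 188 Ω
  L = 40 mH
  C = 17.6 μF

Step 1 — Angular frequency: ω = 2π·f = 2π·1e+04 = 6.283e+04 rad/s.
Step 2 — Component impedances:
  R: Z = R = 188 Ω
  L: Z = jωL = j·6.283e+04·0.04 = 0 + j2513 Ω
  C: Z = 1/(jωC) = -j/(ω·C) = 0 - j0.9043 Ω
Step 3 — Series combination: Z_total = R + L + C = 188 + j2512 Ω = 2519∠85.7° Ω.
Step 4 — Power factor: PF = cos(φ) = Re(Z)/|Z| = 188/2519.4 = 0.07462.
Step 5 — Type: Im(Z) = 2512 ⇒ lagging (phase φ = 85.7°).

PF = 0.07462 (lagging, φ = 85.7°)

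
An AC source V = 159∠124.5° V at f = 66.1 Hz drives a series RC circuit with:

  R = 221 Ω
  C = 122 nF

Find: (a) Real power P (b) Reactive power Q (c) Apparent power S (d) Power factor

Step 1 — Angular frequency: ω = 2π·f = 2π·66.1 = 415.3 rad/s.
Step 2 — Component impedances:
  R: Z = R = 221 Ω
  C: Z = 1/(jωC) = -j/(ω·C) = 0 - j1.974e+04 Ω
Step 3 — Series combination: Z_total = R + C = 221 - j1.974e+04 Ω = 1.974e+04∠-89.4° Ω.
Step 4 — Source phasor: V = 159∠124.5° V = -90.06 + j131 V.
Step 5 — Current: I = V / Z = -0.00669 - j0.004488 A = 0.008056∠-146.1° A.
Step 6 — Complex power: S = V·I* = 0.01434 - j1.281 VA.
Step 7 — Real power: P = Re(S) = 0.01434 W.
Step 8 — Reactive power: Q = Im(S) = -1.281 VAR.
Step 9 — Apparent power: |S| = 1.281 VA.
Step 10 — Power factor: PF = P/|S| = 0.0112 (leading).

(a) P = 0.01434 W  (b) Q = -1.281 VAR  (c) S = 1.281 VA  (d) PF = 0.0112 (leading)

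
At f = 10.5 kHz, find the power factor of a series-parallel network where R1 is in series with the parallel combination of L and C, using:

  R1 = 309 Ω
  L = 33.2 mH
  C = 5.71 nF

Step 1 — Angular frequency: ω = 2π·f = 2π·1.05e+04 = 6.597e+04 rad/s.
Step 2 — Component impedances:
  R1: Z = R = 309 Ω
  L: Z = jωL = j·6.597e+04·0.0332 = 0 + j2190 Ω
  C: Z = 1/(jωC) = -j/(ω·C) = 0 - j2655 Ω
Step 3 — Parallel branch: L || C = 1/(1/L + 1/C) = 0 + j1.252e+04 Ω.
Step 4 — Series with R1: Z_total = R1 + (L || C) = 309 + j1.252e+04 Ω = 1.253e+04∠88.6° Ω.
Step 5 — Power factor: PF = cos(φ) = Re(Z)/|Z| = 309/1.253e+04 = 0.02466.
Step 6 — Type: Im(Z) = 1.252e+04 ⇒ lagging (phase φ = 88.6°).

PF = 0.02466 (lagging, φ = 88.6°)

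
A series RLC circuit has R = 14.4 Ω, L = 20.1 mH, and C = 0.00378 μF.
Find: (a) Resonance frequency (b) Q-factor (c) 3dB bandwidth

Step 1 — Resonance condition Im(Z)=0 gives ω₀ = 1/√(LC).
Step 2 — ω₀ = 1/√(0.0201·3.78e-09) = 1.147e+05 rad/s.
Step 3 — f₀ = ω₀/(2π) = 1.826e+04 Hz.
Step 4 — Series Q: Q = ω₀L/R = 1.147e+05·0.0201/14.4 = 160.1.
Step 5 — 3dB bandwidth: Δω = ω₀/Q = 716.4 rad/s; BW = Δω/(2π) = 114 Hz.

(a) f₀ = 1.826e+04 Hz  (b) Q = 160.1  (c) BW = 114 Hz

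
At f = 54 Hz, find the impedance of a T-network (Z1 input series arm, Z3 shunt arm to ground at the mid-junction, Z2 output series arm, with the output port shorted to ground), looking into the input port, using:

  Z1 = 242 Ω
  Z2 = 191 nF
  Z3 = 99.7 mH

Step 1 — Angular frequency: ω = 2π·f = 2π·54 = 339.3 rad/s.
Step 2 — Component impedances:
  Z1: Z = R = 242 Ω
  Z2: Z = 1/(jωC) = -j/(ω·C) = 0 - j1.543e+04 Ω
  Z3: Z = jωL = j·339.3·0.0997 = 0 + j33.83 Ω
Step 3 — With the output port shorted to ground, the output series arm Z2 runs from the junction to ground; the shunt arm Z3 also runs from the junction to ground. They appear in parallel: Z3 || Z2 = 0 + j33.9 Ω.
Step 4 — Series with input arm Z1: Z_in = Z1 + (Z3 || Z2) = 242 + j33.9 Ω = 244.4∠8.0° Ω.

Z = 242 + j33.9 Ω = 244.4∠8.0° Ω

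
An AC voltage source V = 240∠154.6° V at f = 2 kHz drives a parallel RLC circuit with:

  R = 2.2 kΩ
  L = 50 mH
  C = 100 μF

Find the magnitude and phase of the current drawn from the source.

Step 1 — Angular frequency: ω = 2π·f = 2π·2000 = 1.257e+04 rad/s.
Step 2 — Component impedances:
  R: Z = R = 2200 Ω
  L: Z = jωL = j·1.257e+04·0.05 = 0 + j628.3 Ω
  C: Z = 1/(jωC) = -j/(ω·C) = 0 - j0.7958 Ω
Step 3 — Parallel combination: 1/Z_total = 1/R + 1/L + 1/C; Z_total = 0.0002886 - j0.7968 Ω = 0.7968∠-90.0° Ω.
Step 4 — Source phasor: V = 240∠154.6° V = -216.8 + j102.9 V.
Step 5 — Ohm's law: I = V / Z_total = (-216.8 + j102.9) / (0.0002886 - j0.7968) = -129.3 - j272 A.
Step 6 — Convert to polar: |I| = 301.2 A, ∠I = -115.4°.

I = 301.2∠-115.4° A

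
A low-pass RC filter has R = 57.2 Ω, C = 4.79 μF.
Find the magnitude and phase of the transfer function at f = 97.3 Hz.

Step 1 — Angular frequency: ω = 2π·97.3 = 611.4 rad/s.
Step 2 — Transfer function: H(jω) = 1/(1 + jωRC).
Step 3 — Denominator: 1 + jωRC = 1 + j·611.4·57.2·4.79e-06 = 1 + j0.1675.
Step 4 — H = 0.9727 - j0.1629.
Step 5 — Magnitude: |H| = 0.9863 (-0.1 dB); phase: φ = -9.5°.

|H| = 0.9863 (-0.1 dB), φ = -9.5°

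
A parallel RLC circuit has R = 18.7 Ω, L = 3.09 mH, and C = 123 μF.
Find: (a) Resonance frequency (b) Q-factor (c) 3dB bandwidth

Step 1 — Resonance: ω₀ = 1/√(LC) = 1/√(0.00309·0.000123) = 1622 rad/s.
Step 2 — f₀ = ω₀/(2π) = 258.2 Hz.
Step 3 — Parallel Q: Q = R/(ω₀L) = 18.7/(1622·0.00309) = 3.731.
Step 4 — Bandwidth: Δω = ω₀/Q = 434.8 rad/s; BW = Δω/(2π) = 69.19 Hz.

(a) f₀ = 258.2 Hz  (b) Q = 3.731  (c) BW = 69.19 Hz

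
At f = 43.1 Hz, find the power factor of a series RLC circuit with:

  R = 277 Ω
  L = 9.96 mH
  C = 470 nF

Step 1 — Angular frequency: ω = 2π·f = 2π·43.1 = 270.8 rad/s.
Step 2 — Component impedances:
  R: Z = R = 277 Ω
  L: Z = jωL = j·270.8·0.00996 = 0 + j2.697 Ω
  C: Z = 1/(jωC) = -j/(ω·C) = 0 - j7857 Ω
Step 3 — Series combination: Z_total = R + L + C = 277 - j7854 Ω = 7859∠-88.0° Ω.
Step 4 — Power factor: PF = cos(φ) = Re(Z)/|Z| = 277/7859 = 0.03525.
Step 5 — Type: Im(Z) = -7854 ⇒ leading (phase φ = -88.0°).

PF = 0.03525 (leading, φ = -88.0°)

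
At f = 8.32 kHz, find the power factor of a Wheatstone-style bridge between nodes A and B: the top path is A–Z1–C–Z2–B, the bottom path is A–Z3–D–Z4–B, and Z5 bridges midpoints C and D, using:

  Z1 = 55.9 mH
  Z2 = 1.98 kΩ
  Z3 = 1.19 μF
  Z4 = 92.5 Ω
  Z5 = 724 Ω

Step 1 — Angular frequency: ω = 2π·f = 2π·8320 = 5.228e+04 rad/s.
Step 2 — Component impedances:
  Z1: Z = jωL = j·5.228e+04·0.0559 = 0 + j2922 Ω
  Z2: Z = R = 1980 Ω
  Z3: Z = 1/(jωC) = -j/(ω·C) = 0 - j16.07 Ω
  Z4: Z = R = 92.5 Ω
  Z5: Z = R = 724 Ω
Step 3 — Bridge requires nodal analysis (the Z5 bridge couples midpoints C and D, so the two paths cannot be reduced to a simple series/parallel combination). Setting node B to ground and injecting 1 A at node A, the 3-node admittance system at A, C, D solves to V_A = Z_AB = 89.68 - j15.92 Ω = 91.08∠-10.1° Ω.
Step 4 — Power factor: PF = cos(φ) = Re(Z)/|Z| = 89.68/91.08 = 0.9846.
Step 5 — Type: Im(Z) = -15.92 ⇒ leading (phase φ = -10.1°).

PF = 0.9846 (leading, φ = -10.1°)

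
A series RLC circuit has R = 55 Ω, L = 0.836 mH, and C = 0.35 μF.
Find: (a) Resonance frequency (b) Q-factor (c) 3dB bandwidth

Step 1 — Resonance: ω₀ = 1/√(LC) = 1/√(0.000836·3.5e-07) = 5.846e+04 rad/s.
Step 2 — f₀ = ω₀/(2π) = 9304 Hz.
Step 3 — Series Q: Q = ω₀L/R = 5.846e+04·0.000836/55 = 0.8886.
Step 4 — Bandwidth: Δω = ω₀/Q = 6.579e+04 rad/s; BW = Δω/(2π) = 1.047e+04 Hz.

(a) f₀ = 9304 Hz  (b) Q = 0.8886  (c) BW = 1.047e+04 Hz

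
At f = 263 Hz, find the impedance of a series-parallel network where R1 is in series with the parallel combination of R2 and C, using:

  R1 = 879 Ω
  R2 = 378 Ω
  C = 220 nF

Step 1 — Angular frequency: ω = 2π·f = 2π·263 = 1652 rad/s.
Step 2 — Component impedances:
  R1: Z = R = 879 Ω
  R2: Z = R = 378 Ω
  C: Z = 1/(jωC) = -j/(ω·C) = 0 - j2751 Ω
Step 3 — Parallel branch: R2 || C = 1/(1/R2 + 1/C) = 371 - j50.98 Ω.
Step 4 — Series with R1: Z_total = R1 + (R2 || C) = 1250 - j50.98 Ω = 1251∠-2.3° Ω.

Z = 1250 - j50.98 Ω = 1251∠-2.3° Ω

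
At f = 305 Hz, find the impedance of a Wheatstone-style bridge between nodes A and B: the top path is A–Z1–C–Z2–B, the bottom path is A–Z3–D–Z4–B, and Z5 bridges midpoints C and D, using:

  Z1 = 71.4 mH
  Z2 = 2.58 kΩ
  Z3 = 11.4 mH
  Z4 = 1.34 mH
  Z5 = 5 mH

Step 1 — Angular frequency: ω = 2π·f = 2π·305 = 1916 rad/s.
Step 2 — Component impedances:
  Z1: Z = jωL = j·1916·0.0714 = 0 + j136.8 Ω
  Z2: Z = R = 2580 Ω
  Z3: Z = jωL = j·1916·0.0114 = 0 + j21.85 Ω
  Z4: Z = jωL = j·1916·0.00134 = 0 + j2.568 Ω
  Z5: Z = jωL = j·1916·0.005 = 0 + j9.582 Ω
Step 3 — Bridge requires nodal analysis (the Z5 bridge couples midpoints C and D, so the two paths cannot be reduced to a simple series/parallel combination). Setting node B to ground and injecting 1 A at node A, the 3-node admittance system at A, C, D solves to V_A = Z_AB = 0.005632 + j21.58 Ω = 21.58∠90.0° Ω.

Z = 0.005632 + j21.58 Ω = 21.58∠90.0° Ω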